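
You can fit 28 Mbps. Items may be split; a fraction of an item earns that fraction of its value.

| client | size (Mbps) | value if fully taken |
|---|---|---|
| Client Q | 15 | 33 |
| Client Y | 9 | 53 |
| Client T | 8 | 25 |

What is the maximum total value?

Rank by value-to-size ratio: Client Y 53/9≈5.89, Client T 25/8≈3.12, Client Q 33/15≈2.2.
Client Y: take in full, 9 Mbps for value 53 — 19 left.
Take all of Client T (8 Mbps, value 25) — 11 Mbps left.
11 Mbps left: a 11/15 share of Client Q gives 33×11/15 = 24.2.
Total value = 102.2.

102.2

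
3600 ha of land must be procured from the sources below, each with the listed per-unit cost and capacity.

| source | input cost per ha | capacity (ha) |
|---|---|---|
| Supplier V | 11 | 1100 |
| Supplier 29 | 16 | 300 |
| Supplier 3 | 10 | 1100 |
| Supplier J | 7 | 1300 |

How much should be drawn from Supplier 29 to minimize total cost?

100

Cheapest first:
Take 1300 from Supplier J at 7 — need 2300 more.
Supplier 3 (10): use full 1100 — 1200 ha to go.
Supplier V at 11: take all 1100 ha — 100 still needed.
Take 100 from Supplier 29 at 16 to finish.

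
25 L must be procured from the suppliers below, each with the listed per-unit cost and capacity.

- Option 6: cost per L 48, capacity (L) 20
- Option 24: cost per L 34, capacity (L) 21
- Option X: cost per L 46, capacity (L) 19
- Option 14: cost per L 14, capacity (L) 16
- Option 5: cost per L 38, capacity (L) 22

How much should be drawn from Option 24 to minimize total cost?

9

Use suppliers in increasing cost order.
Take 16 from Option 14 at 14 ; need 9 more.
Option 24 at 34: take 9 of its 21 ; requirement met.
Option 5, Option X, Option 6: unused.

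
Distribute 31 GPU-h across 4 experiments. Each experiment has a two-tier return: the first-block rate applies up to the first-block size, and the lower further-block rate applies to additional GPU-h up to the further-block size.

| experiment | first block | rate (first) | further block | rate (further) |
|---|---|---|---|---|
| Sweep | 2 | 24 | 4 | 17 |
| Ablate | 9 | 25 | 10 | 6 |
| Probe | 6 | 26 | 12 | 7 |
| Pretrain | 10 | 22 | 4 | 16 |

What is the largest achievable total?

Order all 8 blocks by rate: Probe/tier1 26 > Ablate/tier1 25 > Sweep/tier1 24 > Pretrain/tier1 22 > Sweep/tier2 17 > Pretrain/tier2 16 > Probe/tier2 7 > Ablate/tier2 6.
Fill Probe tier1 block (6 at 26) → 25 left.
Ablate/tier1 (25): +9 → 16 left.
Sweep tier1 at 24: fill all 2 → 14 left.
Fill Pretrain tier1 block (10 at 22) → 4 left.
Fill Sweep tier2 block (4 at 17) → 0 left.
Total = 26×6 + 25×9 + 24×2 + 22×10 + 17×4 = 717.

717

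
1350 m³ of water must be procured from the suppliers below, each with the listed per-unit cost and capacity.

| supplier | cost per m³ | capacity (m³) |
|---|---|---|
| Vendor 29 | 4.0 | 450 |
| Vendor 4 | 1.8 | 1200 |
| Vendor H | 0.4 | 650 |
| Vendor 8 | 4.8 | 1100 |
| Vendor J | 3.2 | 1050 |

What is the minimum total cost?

Fill from the cheapest supplier first.
Vendor H (0.4): use full 650 ; 700 m³ to go.
Take 700 from Vendor 4 at 1.8 to finish.
Vendor J, Vendor 29, Vendor 8: unused.
Cost = 650×0.4 + 700×1.8 = 1520.

1520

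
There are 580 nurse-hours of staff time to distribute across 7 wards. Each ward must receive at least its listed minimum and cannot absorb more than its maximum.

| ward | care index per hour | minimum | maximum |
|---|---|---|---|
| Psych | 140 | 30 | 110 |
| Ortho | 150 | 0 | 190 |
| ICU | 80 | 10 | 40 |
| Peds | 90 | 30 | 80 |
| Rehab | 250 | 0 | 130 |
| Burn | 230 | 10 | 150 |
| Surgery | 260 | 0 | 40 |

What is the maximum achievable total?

113600

Meeting every minimum uses 30+0+10+30+0+10+0 = 80 nurse-hours, leaving 500.
Order the wards by care index per hour: Surgery 260 > Rehab 250 > Burn 230 > Ortho 150 > Psych 140 > Peds 90 > ICU 80.
Surgery: +40 to 40 (cap) ; 460 left.
Rehab: +130 to 130 (cap) ; 330 left.
Burn takes 140 more to reach its cap of 150 ; 190 left.
Ortho: +190 to 190 (cap) ; 0 left.
Total = 140×30 + 150×190 + 80×10 + 90×30 + 250×130 + 230×150 + 260×40 = 113600.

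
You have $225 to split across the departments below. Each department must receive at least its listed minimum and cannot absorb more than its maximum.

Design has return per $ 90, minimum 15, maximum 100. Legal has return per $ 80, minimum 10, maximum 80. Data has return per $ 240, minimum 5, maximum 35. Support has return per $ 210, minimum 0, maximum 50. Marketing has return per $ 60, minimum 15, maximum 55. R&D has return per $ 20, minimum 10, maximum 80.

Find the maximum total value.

Meeting every minimum uses 15+10+5+0+15+10 = 55 $, leaving 170.
Highest return per $ first: Data 240 > Support 210 > Design 90 > Legal 80 > Marketing 60 > R&D 20.
Data takes 30 more to reach its cap of 35 ; 140 left.
Give Support 50 more to hit its cap of 50 ; 90 left.
Design takes 85 more to reach its cap of 100 ; 5 left.
Only 5 left; Legal takes them to reach 15.
Total = 90×100 + 80×15 + 240×35 + 210×50 + 60×15 + 20×10 = 30200.

30200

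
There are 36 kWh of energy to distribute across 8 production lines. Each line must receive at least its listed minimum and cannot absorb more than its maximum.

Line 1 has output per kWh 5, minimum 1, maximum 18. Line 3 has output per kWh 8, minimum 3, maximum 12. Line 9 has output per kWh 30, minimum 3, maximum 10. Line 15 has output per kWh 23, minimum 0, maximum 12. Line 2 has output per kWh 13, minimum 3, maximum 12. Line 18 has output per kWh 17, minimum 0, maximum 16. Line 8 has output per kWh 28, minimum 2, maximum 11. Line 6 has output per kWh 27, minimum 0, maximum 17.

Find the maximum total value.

892

Meeting every minimum uses 1+3+3+0+3+0+2+0 = 12 kWh, leaving 24.
Highest output per kWh first: Line 9 30 > Line 8 28 > Line 6 27 > Line 15 23 > Line 18 17 > Line 2 13 > Line 3 8 > Line 1 5.
Line 9 takes 7 more to reach its cap of 10 → 17 left.
Line 8 takes 9 more to reach its cap of 11 → 8 left.
Only 8 left; Line 6 takes them to reach 8.
Total = 5×1 + 8×3 + 30×10 + 13×3 + 28×11 + 27×8 = 892.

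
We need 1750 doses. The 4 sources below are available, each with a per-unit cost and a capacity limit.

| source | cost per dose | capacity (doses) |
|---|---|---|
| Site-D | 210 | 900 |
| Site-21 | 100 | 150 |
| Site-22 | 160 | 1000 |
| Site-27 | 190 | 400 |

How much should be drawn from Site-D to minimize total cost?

Use sources in increasing cost order.
Take 150 from Site-21 at 100 ; need 1600 more.
Site-22 at 160: take all 1000 doses ; 600 still needed.
Site-27 (190): use full 400 ; 200 doses to go.
Site-D (210): take the remaining 200 ; done.

200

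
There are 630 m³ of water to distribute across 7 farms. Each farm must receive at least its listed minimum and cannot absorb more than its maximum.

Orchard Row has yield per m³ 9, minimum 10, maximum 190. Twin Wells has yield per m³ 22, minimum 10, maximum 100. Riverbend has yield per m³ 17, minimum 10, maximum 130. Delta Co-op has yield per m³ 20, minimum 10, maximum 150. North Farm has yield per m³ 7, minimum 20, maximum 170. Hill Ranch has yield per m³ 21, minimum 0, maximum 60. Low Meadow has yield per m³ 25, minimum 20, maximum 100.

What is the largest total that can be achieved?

11940

Meeting every minimum uses 10+10+10+10+20+0+20 = 80 m³, leaving 550.
Rank by yield per m³: Low Meadow 25 > Twin Wells 22 > Hill Ranch 21 > Delta Co-op 20 > Riverbend 17 > Orchard Row 9 > North Farm 7.
Low Meadow takes 80 more to reach its cap of 100 — 470 left.
Give Twin Wells 90 more to hit its cap of 100 — 380 left.
Hill Ranch: +60 to 60 (cap) — 320 left.
Delta Co-op takes 140 more to reach its cap of 150 — 180 left.
Riverbend: +120 to 130 (cap) — 60 left.
Orchard Row: +60 (room for 180) → 70. Pool exhausted.
Total = 9×70 + 22×100 + 17×130 + 20×150 + 7×20 + 21×60 + 25×100 = 11940.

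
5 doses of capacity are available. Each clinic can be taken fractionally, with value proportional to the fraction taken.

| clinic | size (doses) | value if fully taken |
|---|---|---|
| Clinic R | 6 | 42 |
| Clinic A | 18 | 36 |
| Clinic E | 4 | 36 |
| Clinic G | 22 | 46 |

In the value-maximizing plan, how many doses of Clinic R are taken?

Best value per unit of size first: Clinic E 36/4≈9, Clinic R 42/6≈7, Clinic G 46/22≈2.09, Clinic A 36/18≈2.
Clinic E: take in full, 4 doses for value 36 — 1 left.
1 doses left: a 1/6 share of Clinic R gives 42×1/6 = 7.

1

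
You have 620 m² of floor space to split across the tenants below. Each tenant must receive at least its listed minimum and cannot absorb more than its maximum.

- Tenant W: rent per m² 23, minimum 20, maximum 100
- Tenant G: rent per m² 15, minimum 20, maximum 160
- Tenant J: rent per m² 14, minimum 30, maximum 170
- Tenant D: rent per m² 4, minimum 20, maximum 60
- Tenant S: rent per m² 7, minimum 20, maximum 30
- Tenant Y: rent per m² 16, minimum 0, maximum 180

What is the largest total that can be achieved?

Meeting every minimum uses 20+20+30+20+20+0 = 110 m², leaving 510.
Highest rent per m² first: Tenant W 23 > Tenant Y 16 > Tenant G 15 > Tenant J 14 > Tenant S 7 > Tenant D 4.
Give Tenant W 80 more to hit its cap of 100 ; 430 left.
Tenant Y: +180 to 180 (cap) ; 250 left.
Tenant G takes 140 more to reach its cap of 160 ; 110 left.
Only 110 left; Tenant J takes them to reach 140.
Total = 23×100 + 15×160 + 14×140 + 4×20 + 7×20 + 16×180 = 9760.

9760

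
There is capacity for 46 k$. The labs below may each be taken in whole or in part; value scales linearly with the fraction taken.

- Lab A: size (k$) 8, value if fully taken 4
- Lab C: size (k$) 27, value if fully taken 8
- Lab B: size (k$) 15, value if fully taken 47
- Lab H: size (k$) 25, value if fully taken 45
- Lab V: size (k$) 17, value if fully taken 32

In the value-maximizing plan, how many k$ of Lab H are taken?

Best value per unit of size first: Lab B 47/15≈3.13, Lab V 32/17≈1.88, Lab H 45/25≈1.8, Lab A 4/8≈0.5, Lab C 8/27≈0.296.
All 15 k$ of Lab B fit (value 47) — 31 remain.
Lab V: take in full, 17 k$ for value 32 — 14 left.
Fill the last 14 k$ with part of Lab H: 14/25 of it earns 25.2.

14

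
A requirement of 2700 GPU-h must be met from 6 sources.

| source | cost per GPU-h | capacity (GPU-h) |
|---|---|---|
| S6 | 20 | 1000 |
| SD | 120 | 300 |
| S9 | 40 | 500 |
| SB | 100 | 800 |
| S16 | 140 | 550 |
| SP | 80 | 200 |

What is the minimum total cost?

160000

Cheapest first:
S6 (20): use full 1000 → 1700 GPU-h to go.
Take 500 from S9 at 40 → need 1200 more.
Take 200 from SP at 80 → need 1000 more.
SB (100): use full 800 → 200 GPU-h to go.
SD at 120: take 200 of its 300 → requirement met.
S16: unused.
Cost = 1000×20 + 500×40 + 200×80 + 800×100 + 200×120 = 160000.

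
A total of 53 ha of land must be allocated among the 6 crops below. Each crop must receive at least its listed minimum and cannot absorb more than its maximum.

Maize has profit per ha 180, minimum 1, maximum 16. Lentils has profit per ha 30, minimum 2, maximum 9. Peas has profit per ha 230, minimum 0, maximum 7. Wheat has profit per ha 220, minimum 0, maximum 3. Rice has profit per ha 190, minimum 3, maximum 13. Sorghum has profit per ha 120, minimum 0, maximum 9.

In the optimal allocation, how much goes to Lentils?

Meeting every minimum uses 1+2+0+0+3+0 = 6 ha, leaving 47.
Order the crops by profit per ha: Peas 230 > Wheat 220 > Rice 190 > Maize 180 > Sorghum 120 > Lentils 30.
Peas: +7 to 7 (cap) → 40 left.
Give Wheat 3 more to hit its cap of 3 → 37 left.
Give Rice 10 more to hit its cap of 13 → 27 left.
Maize: +15 to 16 (cap) → 12 left.
Sorghum takes 9 more to reach its cap of 9 → 3 left.
Lentils has room for 7 more but only 3 remain, so it gets 5.

5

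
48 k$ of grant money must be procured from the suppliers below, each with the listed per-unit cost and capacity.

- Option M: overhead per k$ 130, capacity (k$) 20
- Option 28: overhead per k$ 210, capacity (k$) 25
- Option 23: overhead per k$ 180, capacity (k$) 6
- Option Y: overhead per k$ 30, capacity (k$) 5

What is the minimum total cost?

7400

Cheapest first:
Take 5 from Option Y at 30 — need 43 more.
Take 20 from Option M at 130 — need 23 more.
Option 23 at 180: take all 6 k$ — 17 still needed.
Take 17 from Option 28 at 210 to finish.
Cost = 5×30 + 20×130 + 6×180 + 17×210 = 7400.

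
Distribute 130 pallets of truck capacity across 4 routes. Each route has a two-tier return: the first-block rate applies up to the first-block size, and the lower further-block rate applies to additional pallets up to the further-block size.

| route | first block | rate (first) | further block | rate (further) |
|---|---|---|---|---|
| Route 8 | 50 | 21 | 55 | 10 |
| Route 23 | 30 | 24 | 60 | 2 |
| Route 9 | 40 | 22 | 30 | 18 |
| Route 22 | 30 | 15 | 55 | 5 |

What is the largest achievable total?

2830

Order all 8 blocks by rate: Route 23/T1 24 > Route 9/T1 22 > Route 8/T1 21 > Route 9/T2 18 > Route 22/T1 15 > Route 8/T2 10 > Route 22/T2 5 > Route 23/T2 2.
Route 23 T1 at 24: fill all 30 → 100 left.
Fill Route 9 T1 block (40 at 22) → 60 left.
Route 8 T1 at 21: fill all 50 → 10 left.
Route 9 T2 at 18: only 10 left, fill 10.
Total = 24×30 + 22×40 + 21×50 + 18×10 = 2830.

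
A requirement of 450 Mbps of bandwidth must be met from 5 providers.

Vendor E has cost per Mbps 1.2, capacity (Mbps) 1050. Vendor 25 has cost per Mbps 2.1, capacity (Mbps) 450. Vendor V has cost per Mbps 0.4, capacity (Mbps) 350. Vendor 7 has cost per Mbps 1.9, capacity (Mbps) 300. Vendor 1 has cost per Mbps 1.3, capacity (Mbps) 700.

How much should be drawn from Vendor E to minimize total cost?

Fill from the cheapest provider first.
Vendor V (0.4): use full 350 — 100 Mbps to go.
Vendor E (1.2): take the remaining 100 — done.
Vendor 1, Vendor 7, Vendor 25: unused.

100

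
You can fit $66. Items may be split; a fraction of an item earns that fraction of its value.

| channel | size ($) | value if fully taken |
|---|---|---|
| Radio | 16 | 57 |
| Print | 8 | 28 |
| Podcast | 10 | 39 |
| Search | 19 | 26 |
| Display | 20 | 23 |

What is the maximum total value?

164.95

Sort by value density: Podcast 39/10≈3.9, Radio 57/16≈3.56, Print 28/8≈3.5, Search 26/19≈1.37, Display 23/20≈1.15.
All 10 $ of Podcast fit (value 39) ; 56 remain.
Radio: take in full, 16 $ for value 57 ; 40 left.
Print: take in full, 8 $ for value 28 ; 32 left.
Take all of Search (19 $, value 26) ; 13 $ left.
13 $ left: a 13/20 share of Display gives 23×13/20 = 14.95.
Total value = 164.95.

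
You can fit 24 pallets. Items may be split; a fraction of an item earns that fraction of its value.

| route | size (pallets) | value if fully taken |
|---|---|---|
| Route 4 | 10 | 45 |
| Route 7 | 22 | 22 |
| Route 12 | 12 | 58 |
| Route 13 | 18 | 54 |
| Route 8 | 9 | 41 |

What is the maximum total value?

Best value per unit of size first: Route 12 58/12≈4.83, Route 8 41/9≈4.56, Route 4 45/10≈4.5, Route 13 54/18≈3, Route 7 22/22≈1.
Take all of Route 12 (12 pallets, value 58) ; 12 pallets left.
All 9 pallets of Route 8 fit (value 41) ; 3 remain.
Only 3 pallets remain; take 3/10 of Route 4 for value 45×3/10 = 13.5.
Total value = 112.5.

112.5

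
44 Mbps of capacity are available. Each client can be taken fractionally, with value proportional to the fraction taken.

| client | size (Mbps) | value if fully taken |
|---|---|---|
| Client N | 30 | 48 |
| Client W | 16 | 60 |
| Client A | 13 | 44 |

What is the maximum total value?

128

Rank by value-to-size ratio: Client W 60/16≈3.75, Client A 44/13≈3.38, Client N 48/30≈1.6.
Take all of Client W (16 Mbps, value 60) — 28 Mbps left.
Take all of Client A (13 Mbps, value 44) — 15 Mbps left.
Fill the last 15 Mbps with part of Client N: 15/30 of it earns 24.
Total value = 128.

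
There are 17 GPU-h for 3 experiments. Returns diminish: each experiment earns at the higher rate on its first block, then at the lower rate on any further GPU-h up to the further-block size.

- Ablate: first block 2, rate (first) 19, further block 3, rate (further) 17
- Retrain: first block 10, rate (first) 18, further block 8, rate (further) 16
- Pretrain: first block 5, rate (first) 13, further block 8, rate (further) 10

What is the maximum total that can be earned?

Order all 6 blocks by rate: Ablate/T1 19 > Retrain/T1 18 > Ablate/T2 17 > Retrain/T2 16 > Pretrain/T1 13 > Pretrain/T2 10.
Fill Ablate T1 block (2 at 19) → 15 left.
Retrain/T1 (18): +10 → 5 left.
Ablate T2 at 17: fill all 3 → 2 left.
2 remain; put them into Retrain T2 at 16.
Total = 19×2 + 18×10 + 17×3 + 16×2 = 301.

301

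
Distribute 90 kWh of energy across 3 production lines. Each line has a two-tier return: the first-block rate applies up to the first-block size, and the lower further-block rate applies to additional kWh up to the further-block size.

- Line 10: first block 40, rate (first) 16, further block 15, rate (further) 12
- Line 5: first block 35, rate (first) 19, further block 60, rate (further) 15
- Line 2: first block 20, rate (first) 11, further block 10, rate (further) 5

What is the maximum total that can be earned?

Order all 6 blocks by rate: Line 5/T1 19 > Line 10/T1 16 > Line 5/T2 15 > Line 10/T2 12 > Line 2/T1 11 > Line 2/T2 5.
Fill Line 5 T1 block (35 at 19) ; 55 left.
Fill Line 10 T1 block (40 at 16) ; 15 left.
Line 5/T2: +15 of 60 at 15; pool empty.
Total = 19×35 + 16×40 + 15×15 = 1530.

1530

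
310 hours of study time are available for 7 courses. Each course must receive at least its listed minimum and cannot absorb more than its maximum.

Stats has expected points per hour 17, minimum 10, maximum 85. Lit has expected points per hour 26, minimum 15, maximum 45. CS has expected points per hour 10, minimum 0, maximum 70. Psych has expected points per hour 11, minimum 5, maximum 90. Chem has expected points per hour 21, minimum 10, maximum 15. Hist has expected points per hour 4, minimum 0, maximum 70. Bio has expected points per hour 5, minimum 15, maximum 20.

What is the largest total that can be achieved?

4595

Meeting every minimum uses 10+15+0+5+10+0+15 = 55 hours, leaving 255.
Highest expected points per hour first: Lit 26 > Chem 21 > Stats 17 > Psych 11 > CS 10 > Bio 5 > Hist 4.
Give Lit 30 more to hit its cap of 45 → 225 left.
Chem takes 5 more to reach its cap of 15 → 220 left.
Give Stats 75 more to hit its cap of 85 → 145 left.
Give Psych 85 more to hit its cap of 90 → 60 left.
CS: +60 (room for 70) → 60. Pool exhausted.
Total = 17×85 + 26×45 + 10×60 + 11×90 + 21×15 + 5×15 = 4595.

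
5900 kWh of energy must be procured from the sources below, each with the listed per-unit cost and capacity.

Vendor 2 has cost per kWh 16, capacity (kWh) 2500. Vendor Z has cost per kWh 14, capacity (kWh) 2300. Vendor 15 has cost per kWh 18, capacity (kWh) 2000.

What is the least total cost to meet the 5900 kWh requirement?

Cheapest first:
Vendor Z at 14: take all 2300 kWh — 3600 still needed.
Vendor 2 at 16: take all 2500 kWh — 1100 still needed.
Vendor 15 at 18: take 1100 of its 2000 — requirement met.
Cost = 2300×14 + 2500×16 + 1100×18 = 92000.

92000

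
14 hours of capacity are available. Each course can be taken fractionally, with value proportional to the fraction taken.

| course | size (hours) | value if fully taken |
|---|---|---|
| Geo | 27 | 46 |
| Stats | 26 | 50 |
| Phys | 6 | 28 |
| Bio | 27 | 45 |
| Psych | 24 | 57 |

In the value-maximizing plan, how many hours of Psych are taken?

8

Sort by value density: Phys 28/6≈4.67, Psych 57/24≈2.38, Stats 50/26≈1.92, Geo 46/27≈1.7, Bio 45/27≈1.67.
Take all of Phys (6 hours, value 28) — 8 hours left.
8 hours left: a 8/24 share of Psych gives 57×8/24 = 19.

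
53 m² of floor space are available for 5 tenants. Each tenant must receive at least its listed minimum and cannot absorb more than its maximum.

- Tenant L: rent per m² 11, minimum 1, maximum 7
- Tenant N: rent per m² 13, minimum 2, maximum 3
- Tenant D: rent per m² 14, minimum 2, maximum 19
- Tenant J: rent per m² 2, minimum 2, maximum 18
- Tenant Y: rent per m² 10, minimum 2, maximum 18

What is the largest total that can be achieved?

Meeting every minimum uses 1+2+2+2+2 = 9 m², leaving 44.
Rank by rent per m²: Tenant D 14 > Tenant N 13 > Tenant L 11 > Tenant Y 10 > Tenant J 2.
Tenant D takes 17 more to reach its cap of 19 → 27 left.
Give Tenant N 1 more to hit its cap of 3 → 26 left.
Give Tenant L 6 more to hit its cap of 7 → 20 left.
Tenant Y takes 16 more to reach its cap of 18 → 4 left.
Tenant J: +4 (room for 16) → 6. Pool exhausted.
Total = 11×7 + 13×3 + 14×19 + 2×6 + 10×18 = 574.

574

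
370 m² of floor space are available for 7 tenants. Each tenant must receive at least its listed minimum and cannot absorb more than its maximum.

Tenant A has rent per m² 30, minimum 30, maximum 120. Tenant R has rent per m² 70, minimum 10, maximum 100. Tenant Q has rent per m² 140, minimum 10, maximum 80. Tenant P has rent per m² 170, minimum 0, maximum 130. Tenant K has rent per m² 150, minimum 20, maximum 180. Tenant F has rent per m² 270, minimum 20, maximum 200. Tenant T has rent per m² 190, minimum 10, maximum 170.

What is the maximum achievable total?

Meeting every minimum uses 30+10+10+0+20+20+10 = 100 m², leaving 270.
Highest rent per m² first: Tenant F 270 > Tenant T 190 > Tenant P 170 > Tenant K 150 > Tenant Q 140 > Tenant R 70 > Tenant A 30.
Tenant F takes 180 more to reach its cap of 200 ; 90 left.
Tenant T has room for 160 more but only 90 remain, so it gets 100.
Total = 30×30 + 70×10 + 140×10 + 150×20 + 270×200 + 190×100 = 79000.

79000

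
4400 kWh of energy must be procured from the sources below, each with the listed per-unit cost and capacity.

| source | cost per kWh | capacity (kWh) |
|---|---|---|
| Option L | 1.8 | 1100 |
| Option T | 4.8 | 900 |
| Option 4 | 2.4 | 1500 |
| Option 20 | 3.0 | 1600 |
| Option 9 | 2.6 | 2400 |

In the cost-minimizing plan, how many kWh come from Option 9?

Use sources in increasing cost order.
Take 1100 from Option L at 1.8 ; need 3300 more.
Option 4 (2.4): use full 1500 ; 1800 kWh to go.
Take 1800 from Option 9 at 2.6 to finish.
Option 20, Option T: unused.

1800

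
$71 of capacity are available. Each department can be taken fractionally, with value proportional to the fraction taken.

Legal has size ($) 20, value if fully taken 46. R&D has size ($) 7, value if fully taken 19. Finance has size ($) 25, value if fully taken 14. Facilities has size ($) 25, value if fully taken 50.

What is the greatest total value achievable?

125.64

Best value per unit of size first: R&D 19/7≈2.71, Legal 46/20≈2.3, Facilities 50/25≈2, Finance 14/25≈0.56.
R&D: take in full, 7 $ for value 19 → 64 left.
Legal: take in full, 20 $ for value 46 → 44 left.
Facilities: take in full, 25 $ for value 50 → 19 left.
19 $ left: a 19/25 share of Finance gives 14×19/25 = 10.64.
Total value = 125.64.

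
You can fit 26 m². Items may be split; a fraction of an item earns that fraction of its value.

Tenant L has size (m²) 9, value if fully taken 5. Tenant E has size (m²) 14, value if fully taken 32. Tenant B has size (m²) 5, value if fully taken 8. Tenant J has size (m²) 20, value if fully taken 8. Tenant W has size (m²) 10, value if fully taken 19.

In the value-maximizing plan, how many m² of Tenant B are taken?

Sort by value density: Tenant E 32/14≈2.29, Tenant W 19/10≈1.9, Tenant B 8/5≈1.6, Tenant L 5/9≈0.556, Tenant J 8/20≈0.4.
Take all of Tenant E (14 m², value 32) ; 12 m² left.
Tenant W: take in full, 10 m² for value 19 ; 2 left.
Fill the last 2 m² with part of Tenant B: 2/5 of it earns 3.2.

2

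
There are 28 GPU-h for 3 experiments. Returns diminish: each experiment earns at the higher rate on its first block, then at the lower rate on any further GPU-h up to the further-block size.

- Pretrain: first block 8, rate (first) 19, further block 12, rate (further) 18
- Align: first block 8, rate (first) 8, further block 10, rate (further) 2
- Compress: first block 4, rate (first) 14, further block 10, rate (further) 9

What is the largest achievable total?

460

Order all 6 blocks by rate: Pretrain/first 19 > Pretrain/second 18 > Compress/first 14 > Compress/second 9 > Align/first 8 > Align/second 2.
Pretrain first at 19: fill all 8 ; 20 left.
Fill Pretrain second block (12 at 18) ; 8 left.
Compress/first (14): +4 ; 4 left.
4 remain; put them into Compress second at 9.
Total = 19×8 + 18×12 + 14×4 + 9×4 = 460.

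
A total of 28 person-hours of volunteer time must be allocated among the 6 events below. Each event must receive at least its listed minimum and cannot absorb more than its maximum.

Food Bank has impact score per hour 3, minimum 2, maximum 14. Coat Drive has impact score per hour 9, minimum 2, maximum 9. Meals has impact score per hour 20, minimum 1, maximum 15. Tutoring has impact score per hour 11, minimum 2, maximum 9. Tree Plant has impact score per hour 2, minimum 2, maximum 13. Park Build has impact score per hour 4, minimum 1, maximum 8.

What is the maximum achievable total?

398

Meeting every minimum uses 2+2+1+2+2+1 = 10 person-hours, leaving 18.
Rank by impact score per hour: Meals 20 > Tutoring 11 > Coat Drive 9 > Park Build 4 > Food Bank 3 > Tree Plant 2.
Meals takes 14 more to reach its cap of 15 — 4 left.
Tutoring has room for 7 more but only 4 remain, so it gets 6.
Total = 3×2 + 9×2 + 20×15 + 11×6 + 2×2 + 4×1 = 398.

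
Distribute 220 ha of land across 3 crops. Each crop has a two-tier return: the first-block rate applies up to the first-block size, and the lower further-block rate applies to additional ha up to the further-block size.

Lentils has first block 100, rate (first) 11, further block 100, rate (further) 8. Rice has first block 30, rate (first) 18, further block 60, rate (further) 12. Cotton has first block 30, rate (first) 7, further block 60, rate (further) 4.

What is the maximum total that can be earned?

Rank every tier by rate: Rice/T1 18 > Rice/T2 12 > Lentils/T1 11 > Lentils/T2 8 > Cotton/T1 7 > Cotton/T2 4.
Rice/T1 (18): +30 ; 190 left.
Rice T2 at 12: fill all 60 ; 130 left.
Fill Lentils T1 block (100 at 11) ; 30 left.
Lentils/T2: +30 of 100 at 8; pool empty.
Total = 18×30 + 12×60 + 11×100 + 8×30 = 2600.

2600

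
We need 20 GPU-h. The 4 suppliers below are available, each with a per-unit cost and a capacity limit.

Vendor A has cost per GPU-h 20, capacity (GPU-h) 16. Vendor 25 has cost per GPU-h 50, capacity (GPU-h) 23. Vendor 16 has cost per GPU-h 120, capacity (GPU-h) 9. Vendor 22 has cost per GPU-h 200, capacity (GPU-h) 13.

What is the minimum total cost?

520

Use suppliers in increasing cost order.
Take 16 from Vendor A at 20 — need 4 more.
Take 4 from Vendor 25 at 50 to finish.
Vendor 16, Vendor 22: unused.
Cost = 16×20 + 4×50 = 520.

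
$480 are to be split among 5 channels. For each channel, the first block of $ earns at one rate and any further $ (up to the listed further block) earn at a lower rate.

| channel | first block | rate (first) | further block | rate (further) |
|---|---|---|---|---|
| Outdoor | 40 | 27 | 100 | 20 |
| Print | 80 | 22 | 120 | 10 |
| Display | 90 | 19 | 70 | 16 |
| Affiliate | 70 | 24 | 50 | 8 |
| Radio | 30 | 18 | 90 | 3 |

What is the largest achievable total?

9890

Rank every tier by rate: Outdoor/first 27 > Affiliate/first 24 > Print/first 22 > Outdoor/second 20 > Display/first 19 > Radio/first 18 > Display/second 16 > Print/second 10 > Affiliate/second 8 > Radio/second 3.
Outdoor first at 27: fill all 40 — 440 left.
Affiliate first at 24: fill all 70 — 370 left.
Print first at 22: fill all 80 — 290 left.
Outdoor/second (20): +100 — 190 left.
Display/first (19): +90 — 100 left.
Radio/first (18): +30 — 70 left.
Display/second (16): +70 — 0 left.
Total = 27×40 + 24×70 + 22×80 + 20×100 + 19×90 + 18×30 + 16×70 = 9890.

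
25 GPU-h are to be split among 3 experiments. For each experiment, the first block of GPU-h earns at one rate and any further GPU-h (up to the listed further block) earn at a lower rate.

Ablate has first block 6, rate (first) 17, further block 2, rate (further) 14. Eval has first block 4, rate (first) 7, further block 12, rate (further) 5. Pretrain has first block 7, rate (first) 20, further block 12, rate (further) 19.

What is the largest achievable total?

470

Rank every tier by rate: Pretrain/T1 20 > Pretrain/T2 19 > Ablate/T1 17 > Ablate/T2 14 > Eval/T1 7 > Eval/T2 5.
Fill Pretrain T1 block (7 at 20) → 18 left.
Fill Pretrain T2 block (12 at 19) → 6 left.
Ablate/T1 (17): +6 → 0 left.
Total = 20×7 + 19×12 + 17×6 = 470.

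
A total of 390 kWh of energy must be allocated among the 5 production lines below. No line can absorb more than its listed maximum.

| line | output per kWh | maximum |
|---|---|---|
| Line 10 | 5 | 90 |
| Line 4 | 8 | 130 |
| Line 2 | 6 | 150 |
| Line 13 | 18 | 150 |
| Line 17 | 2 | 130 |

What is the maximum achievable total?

4400

Order the production lines by output per kWh: Line 13 18 > Line 4 8 > Line 2 6 > Line 10 5 > Line 17 2.
Line 13 takes 150 to reach its cap of 150 — 240 left.
Give Line 4 130 to hit its cap of 130 — 110 left.
Only 110 left; Line 2 takes them to reach 110.
Total = 8×130 + 6×110 + 18×150 = 4400.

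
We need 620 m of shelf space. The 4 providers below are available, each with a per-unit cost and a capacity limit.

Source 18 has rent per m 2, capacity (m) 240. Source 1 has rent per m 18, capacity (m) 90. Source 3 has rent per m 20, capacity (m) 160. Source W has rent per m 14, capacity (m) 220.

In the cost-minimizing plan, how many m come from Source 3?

Use providers in increasing cost order.
Source 18 (2): use full 240 ; 380 m to go.
Take 220 from Source W at 14 ; need 160 more.
Source 1 (18): use full 90 ; 70 m to go.
Take 70 from Source 3 at 20 to finish.

70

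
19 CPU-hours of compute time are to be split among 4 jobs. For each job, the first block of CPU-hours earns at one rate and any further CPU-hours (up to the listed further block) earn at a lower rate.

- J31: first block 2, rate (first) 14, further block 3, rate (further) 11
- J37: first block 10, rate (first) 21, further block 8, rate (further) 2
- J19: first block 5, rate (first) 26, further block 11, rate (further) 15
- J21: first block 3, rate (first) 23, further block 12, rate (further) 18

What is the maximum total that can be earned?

Order all 8 blocks by rate: J19/tier1 26 > J21/tier1 23 > J37/tier1 21 > J21/tier2 18 > J19/tier2 15 > J31/tier1 14 > J31/tier2 11 > J37/tier2 2.
J19 tier1 at 26: fill all 5 ; 14 left.
Fill J21 tier1 block (3 at 23) ; 11 left.
J37/tier1 (21): +10 ; 1 left.
J21/tier2: +1 of 12 at 18; pool empty.
Total = 26×5 + 23×3 + 21×10 + 18×1 = 427.

427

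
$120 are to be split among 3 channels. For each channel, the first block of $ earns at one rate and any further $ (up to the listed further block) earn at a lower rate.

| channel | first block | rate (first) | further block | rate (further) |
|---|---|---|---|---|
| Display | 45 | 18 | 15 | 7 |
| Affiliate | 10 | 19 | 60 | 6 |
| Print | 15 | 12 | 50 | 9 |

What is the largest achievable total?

Order all 6 blocks by rate: Affiliate/first 19 > Display/first 18 > Print/first 12 > Print/second 9 > Display/second 7 > Affiliate/second 6.
Fill Affiliate first block (10 at 19) → 110 left.
Display/first (18): +45 → 65 left.
Print first at 12: fill all 15 → 50 left.
Print/second (9): +50 → 0 left.
Total = 19×10 + 18×45 + 12×15 + 9×50 = 1630.

1630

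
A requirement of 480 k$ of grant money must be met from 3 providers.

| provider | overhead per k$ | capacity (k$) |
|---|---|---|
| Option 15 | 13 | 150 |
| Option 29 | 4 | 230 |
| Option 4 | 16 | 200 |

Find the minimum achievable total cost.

Fill from the cheapest provider first.
Option 29 (4): use full 230 ; 250 k$ to go.
Option 15 (13): use full 150 ; 100 k$ to go.
Option 4 (16): take the remaining 100 ; done.
Cost = 230×4 + 150×13 + 100×16 = 4470.

4470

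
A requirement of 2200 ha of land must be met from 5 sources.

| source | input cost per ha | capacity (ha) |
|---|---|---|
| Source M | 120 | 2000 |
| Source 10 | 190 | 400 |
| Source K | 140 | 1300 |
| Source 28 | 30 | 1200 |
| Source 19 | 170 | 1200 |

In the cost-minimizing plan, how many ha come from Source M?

Use sources in increasing cost order.
Source 28 at 30: take all 1200 ha → 1000 still needed.
Source M at 120: take 1000 of its 2000 → requirement met.
Source K, Source 19, Source 10: unused.

1000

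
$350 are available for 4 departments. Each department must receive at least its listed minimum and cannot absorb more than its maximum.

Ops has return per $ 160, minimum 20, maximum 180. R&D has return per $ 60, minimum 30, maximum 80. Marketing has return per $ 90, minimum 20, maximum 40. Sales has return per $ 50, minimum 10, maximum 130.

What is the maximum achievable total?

Meeting every minimum uses 20+30+20+10 = 80 $, leaving 270.
Order the departments by return per $: Ops 160 > Marketing 90 > R&D 60 > Sales 50.
Give Ops 160 more to hit its cap of 180 — 110 left.
Give Marketing 20 more to hit its cap of 40 — 90 left.
Give R&D 50 more to hit its cap of 80 — 40 left.
Only 40 left; Sales takes them to reach 50.
Total = 160×180 + 60×80 + 90×40 + 50×50 = 39700.

39700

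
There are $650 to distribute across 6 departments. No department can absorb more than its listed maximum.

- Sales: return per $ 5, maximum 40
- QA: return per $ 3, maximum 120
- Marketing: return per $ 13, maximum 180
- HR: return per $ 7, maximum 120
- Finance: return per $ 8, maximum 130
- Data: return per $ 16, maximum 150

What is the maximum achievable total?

6910

Rank by return per $: Data 16 > Marketing 13 > Finance 8 > HR 7 > Sales 5 > QA 3.
Data: +150 to 150 (cap) ; 500 left.
Marketing takes 180 to reach its cap of 180 ; 320 left.
Finance takes 130 to reach its cap of 130 ; 190 left.
Give HR 120 to hit its cap of 120 ; 70 left.
Sales: +40 to 40 (cap) ; 30 left.
QA has room for 120 but only 30 remain, so it gets 30.
Total = 5×40 + 3×30 + 13×180 + 7×120 + 8×130 + 16×150 = 6910.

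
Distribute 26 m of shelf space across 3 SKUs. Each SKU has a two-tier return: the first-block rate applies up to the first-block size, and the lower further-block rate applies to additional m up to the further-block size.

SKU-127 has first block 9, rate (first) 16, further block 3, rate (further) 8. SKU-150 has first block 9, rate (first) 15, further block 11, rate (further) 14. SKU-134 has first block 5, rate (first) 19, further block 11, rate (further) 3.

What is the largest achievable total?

Treat each block as its own option and order by rate: SKU-134/T1 19 > SKU-127/T1 16 > SKU-150/T1 15 > SKU-150/T2 14 > SKU-127/T2 8 > SKU-134/T2 3.
SKU-134/T1 (19): +5 ; 21 left.
SKU-127 T1 at 16: fill all 9 ; 12 left.
SKU-150/T1 (15): +9 ; 3 left.
SKU-150/T2: +3 of 11 at 14; pool empty.
Total = 19×5 + 16×9 + 15×9 + 14×3 = 416.

416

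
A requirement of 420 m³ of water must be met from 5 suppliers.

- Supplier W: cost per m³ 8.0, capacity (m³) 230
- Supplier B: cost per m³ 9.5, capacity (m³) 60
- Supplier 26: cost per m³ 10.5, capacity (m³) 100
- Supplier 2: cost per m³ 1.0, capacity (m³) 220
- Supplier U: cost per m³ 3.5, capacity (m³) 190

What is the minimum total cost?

965

Fill from the cheapest supplier first.
Take 220 from Supplier 2 at 1.0 — need 200 more.
Take 190 from Supplier U at 3.5 — need 10 more.
Supplier W at 8.0: take 10 of its 230 — requirement met.
Supplier B, Supplier 26: unused.
Cost = 220×1.0 + 190×3.5 + 10×8.0 = 965.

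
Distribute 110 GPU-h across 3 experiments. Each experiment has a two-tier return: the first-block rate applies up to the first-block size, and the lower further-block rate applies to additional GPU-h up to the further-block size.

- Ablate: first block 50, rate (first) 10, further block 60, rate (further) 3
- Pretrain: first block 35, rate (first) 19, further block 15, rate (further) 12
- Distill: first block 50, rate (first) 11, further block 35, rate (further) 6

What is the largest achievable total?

Order all 6 blocks by rate: Pretrain/first 19 > Pretrain/second 12 > Distill/first 11 > Ablate/first 10 > Distill/second 6 > Ablate/second 3.
Pretrain first at 19: fill all 35 ; 75 left.
Fill Pretrain second block (15 at 12) ; 60 left.
Fill Distill first block (50 at 11) ; 10 left.
Ablate first at 10: only 10 left, fill 10.
Total = 19×35 + 12×15 + 11×50 + 10×10 = 1495.

1495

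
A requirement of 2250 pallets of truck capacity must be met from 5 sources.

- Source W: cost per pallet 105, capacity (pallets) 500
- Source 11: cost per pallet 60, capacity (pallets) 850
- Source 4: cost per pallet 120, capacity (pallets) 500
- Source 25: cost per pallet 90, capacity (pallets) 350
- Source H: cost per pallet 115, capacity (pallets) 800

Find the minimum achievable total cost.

Use sources in increasing cost order.
Source 11 at 60: take all 850 pallets ; 1400 still needed.
Take 350 from Source 25 at 90 ; need 1050 more.
Take 500 from Source W at 105 ; need 550 more.
Source H (115): take the remaining 550 ; done.
Source 4: unused.
Cost = 850×60 + 350×90 + 500×105 + 550×115 = 198250.

198250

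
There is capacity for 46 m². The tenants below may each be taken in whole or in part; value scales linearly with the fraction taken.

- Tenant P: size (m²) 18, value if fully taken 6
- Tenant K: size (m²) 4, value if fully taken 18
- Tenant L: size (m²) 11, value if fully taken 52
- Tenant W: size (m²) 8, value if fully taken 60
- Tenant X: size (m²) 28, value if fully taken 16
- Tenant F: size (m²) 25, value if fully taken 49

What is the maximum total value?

175.08

Best value per unit of size first: Tenant W 60/8≈7.5, Tenant L 52/11≈4.73, Tenant K 18/4≈4.5, Tenant F 49/25≈1.96, Tenant X 16/28≈0.571, Tenant P 6/18≈0.333.
Tenant W: take in full, 8 m² for value 60 ; 38 left.
Take all of Tenant L (11 m², value 52) ; 27 m² left.
Take all of Tenant K (4 m², value 18) ; 23 m² left.
Fill the last 23 m² with part of Tenant F: 23/25 of it earns 45.08.
Total value = 175.08.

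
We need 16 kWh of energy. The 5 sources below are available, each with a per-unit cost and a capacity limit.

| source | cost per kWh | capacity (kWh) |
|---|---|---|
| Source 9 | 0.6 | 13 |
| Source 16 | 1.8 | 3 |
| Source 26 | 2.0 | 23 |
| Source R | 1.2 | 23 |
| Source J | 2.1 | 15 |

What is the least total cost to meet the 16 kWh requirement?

Cheapest first:
Source 9 (0.6): use full 13 ; 3 kWh to go.
Source R at 1.2: take 3 of its 23 ; requirement met.
Source 16, Source 26, Source J: unused.
Cost = 13×0.6 + 3×1.2 = 11.4.

11.4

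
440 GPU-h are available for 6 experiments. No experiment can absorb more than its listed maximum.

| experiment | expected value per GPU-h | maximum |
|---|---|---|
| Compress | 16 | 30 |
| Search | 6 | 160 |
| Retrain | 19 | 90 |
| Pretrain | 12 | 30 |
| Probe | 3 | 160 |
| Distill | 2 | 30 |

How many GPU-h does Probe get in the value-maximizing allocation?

Highest expected value per GPU-h first: Retrain 19 > Compress 16 > Pretrain 12 > Search 6 > Probe 3 > Distill 2.
Retrain: +90 to 90 (cap) ; 350 left.
Compress takes 30 to reach its cap of 30 ; 320 left.
Pretrain: +30 to 30 (cap) ; 290 left.
Give Search 160 to hit its cap of 160 ; 130 left.
Probe has room for 160 but only 130 remain, so it gets 130.

130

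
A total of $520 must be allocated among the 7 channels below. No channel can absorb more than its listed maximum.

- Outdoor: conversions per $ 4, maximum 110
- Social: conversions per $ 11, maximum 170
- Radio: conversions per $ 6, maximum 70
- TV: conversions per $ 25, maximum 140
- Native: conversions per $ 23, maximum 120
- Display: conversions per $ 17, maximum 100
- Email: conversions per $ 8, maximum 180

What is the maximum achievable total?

Highest conversions per $ first: TV 25 > Native 23 > Display 17 > Social 11 > Email 8 > Radio 6 > Outdoor 4.
TV: +140 to 140 (cap) ; 380 left.
Native takes 120 to reach its cap of 120 ; 260 left.
Display takes 100 to reach its cap of 100 ; 160 left.
Social has room for 170 but only 160 remain, so it gets 160.
Total = 11×160 + 25×140 + 23×120 + 17×100 = 9720.

9720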